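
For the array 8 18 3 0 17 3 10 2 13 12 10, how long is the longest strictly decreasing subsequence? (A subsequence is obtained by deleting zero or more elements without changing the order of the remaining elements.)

5

Scanning left to right, the best length ending at each element is: 8→1, 18→1, 3→2, 0→3, 17→2, 3→3, 10→3, 2→4, 13→3, 12→4, 10→5.
So the longest decreasing subsequence has length 5, e.g. 18, 17, 13, 12, 10.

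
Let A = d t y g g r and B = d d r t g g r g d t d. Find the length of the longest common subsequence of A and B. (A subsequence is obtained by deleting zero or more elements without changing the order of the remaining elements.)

A longest common subsequence is dtggr (length 5); the LCS DP confirms no longer common subsequence exists.

5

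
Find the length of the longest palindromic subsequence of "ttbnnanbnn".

One longest palindromic subsequence is nnbnn (positions 4,5,8,9,10); it reads the same forward and backward, and the interval DP gives dp[1][10] = 5.

5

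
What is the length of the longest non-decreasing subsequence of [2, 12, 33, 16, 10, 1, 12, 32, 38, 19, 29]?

One longest non-decreasing subsequence is 2, 12, 16, 32, 38 (positions 1,2,4,8,9), of length 5; no longer one exists.

5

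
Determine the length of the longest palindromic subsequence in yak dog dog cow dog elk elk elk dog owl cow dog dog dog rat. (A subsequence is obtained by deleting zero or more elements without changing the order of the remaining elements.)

One longest palindromic subsequence is dog dog cow dog elk elk elk dog cow dog dog (positions 2,3,4,5,6,7,8,9,11,13,14); it reads the same forward and backward, and the interval DP gives dp[1][15] = 11.

11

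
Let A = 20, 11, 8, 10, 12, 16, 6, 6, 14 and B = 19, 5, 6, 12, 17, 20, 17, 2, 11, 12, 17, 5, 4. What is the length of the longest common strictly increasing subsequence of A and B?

2

A longest common strictly increasing subsequence is 11, 12 (length 2); it appears in order in both A and B, and no longer such subsequence exists.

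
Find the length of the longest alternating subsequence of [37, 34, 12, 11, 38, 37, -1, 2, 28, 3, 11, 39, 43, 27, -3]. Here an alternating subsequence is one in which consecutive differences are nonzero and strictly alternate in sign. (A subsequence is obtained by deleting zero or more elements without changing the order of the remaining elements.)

8

Track the best alternating length ending on an up-step vs a down-step at each position: up/down = 1/1, 1/2, 1/2, 1/2, 3/1, 3/4, 1/4, 5/4, 5/4, 5/6, 7/6, 7/1, 7/1, 7/8, 1/8.
The maximum over both is 8; one such subsequence is 37, 34, 38, -1, 28, 3, 39, 27.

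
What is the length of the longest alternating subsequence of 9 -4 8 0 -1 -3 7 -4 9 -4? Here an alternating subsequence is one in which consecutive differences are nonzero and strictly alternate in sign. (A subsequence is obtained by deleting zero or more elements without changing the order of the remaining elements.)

A longest alternating subsequence is 9, -4, 8, 0, 7, -4, 9, -4 (positions 1,2,3,4,7,8,9,10); its 7 consecutive differences strictly alternate in sign, and length 8 is optimal.

8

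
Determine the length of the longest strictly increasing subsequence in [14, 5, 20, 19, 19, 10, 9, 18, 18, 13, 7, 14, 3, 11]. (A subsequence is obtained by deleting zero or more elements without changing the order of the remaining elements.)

4

One longest increasing subsequence is 5, 10, 13, 14 (positions 2,6,10,12), of length 4; no longer one exists.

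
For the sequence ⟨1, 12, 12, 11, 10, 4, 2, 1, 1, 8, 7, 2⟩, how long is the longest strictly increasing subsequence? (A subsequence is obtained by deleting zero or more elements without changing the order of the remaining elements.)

3

One longest increasing subsequence is 1, 4, 8 (positions 1,6,10), of length 3; no longer one exists.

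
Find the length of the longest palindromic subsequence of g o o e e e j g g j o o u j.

8

Using dp[i][j] = 2 + dp[i+1][j−1] if the ends match, else max(dp[i+1][j], dp[i][j−1]):
dp[1][14] = 8. A witness is oojggjoo at positions 2,3,7,8,9,10,11,12.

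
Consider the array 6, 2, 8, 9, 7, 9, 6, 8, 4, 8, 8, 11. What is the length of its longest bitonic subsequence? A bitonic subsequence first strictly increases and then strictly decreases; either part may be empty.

Let inc[i] be the LIS ending at i and dec[i] the longest strictly decreasing subsequence starting at i. inc = [1, 1, 2, 3, 2, 3, 2, 3, 2, 3, 3, 4], dec = [2, 1, 4, 4, 3, 3, 2, 2, 1, 1, 1, 1].
max_i inc[i]+dec[i]−1 = 6, with one witness 6, 8, 9, 7, 6, 4.

6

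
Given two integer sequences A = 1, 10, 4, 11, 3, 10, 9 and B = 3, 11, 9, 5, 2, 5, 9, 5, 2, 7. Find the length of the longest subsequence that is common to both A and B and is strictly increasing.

For each value that appears in both, track the longest common increasing run ending there.
The best achievable length is 2; one witness is 3, 9 (A-positions 5,7, B-positions 1,3).

2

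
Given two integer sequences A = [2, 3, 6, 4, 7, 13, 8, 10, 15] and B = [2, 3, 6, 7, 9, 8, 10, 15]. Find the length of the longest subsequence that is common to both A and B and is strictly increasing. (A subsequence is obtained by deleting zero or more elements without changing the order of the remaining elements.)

A longest common strictly increasing subsequence is 2, 3, 6, 7, 8, 10, 15 (length 7); it appears in order in both A and B, and no longer such subsequence exists.

7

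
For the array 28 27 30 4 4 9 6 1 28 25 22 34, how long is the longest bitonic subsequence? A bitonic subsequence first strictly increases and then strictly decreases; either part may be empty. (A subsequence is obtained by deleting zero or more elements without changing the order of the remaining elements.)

5

Let inc[i] be the LIS ending at i and dec[i] the longest strictly decreasing subsequence starting at i. inc = [1, 1, 2, 1, 1, 2, 2, 1, 3, 3, 3, 4], dec = [5, 4, 4, 2, 2, 3, 2, 1, 3, 2, 1, 1].
max_i inc[i]+dec[i]−1 = 5, with one witness 28, 27, 9, 6, 1.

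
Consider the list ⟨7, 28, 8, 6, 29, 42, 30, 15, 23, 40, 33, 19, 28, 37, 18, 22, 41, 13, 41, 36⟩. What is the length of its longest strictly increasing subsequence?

7

Scanning left to right, the best length ending at each element is: 7→1, 28→2, 8→2, 6→1, 29→3, 42→4, 30→4, 15→3, 23→4, 40→5, 33→5, 19→4, 28→5, 37→6, 18→4, 22→5, 41→7, 13→3, 41→7, 36→6.
So the longest increasing subsequence has length 7, e.g. 7, 28, 29, 30, 33, 37, 41.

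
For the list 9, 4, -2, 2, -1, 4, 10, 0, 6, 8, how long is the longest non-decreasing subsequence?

5

One longest non-decreasing subsequence is -2, 2, 4, 6, 8 (positions 3,4,6,9,10), of length 5; no longer one exists.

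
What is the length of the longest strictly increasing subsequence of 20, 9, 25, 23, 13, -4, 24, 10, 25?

Let dp[i] be the longest increasing subsequence ending at position i. Then dp = [1, 1, 2, 2, 2, 1, 3, 2, 4].
The maximum is 4; one witness is 20, 23, 24, 25 at positions 1,4,7,9.

4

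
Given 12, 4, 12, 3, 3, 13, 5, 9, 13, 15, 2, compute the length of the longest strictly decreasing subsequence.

Scanning left to right, the best length ending at each element is: 12→1, 4→2, 12→1, 3→3, 3→3, 13→1, 5→2, 9→2, 13→1, 15→1, 2→4.
So the longest decreasing subsequence has length 4, e.g. 12, 4, 3, 2.

4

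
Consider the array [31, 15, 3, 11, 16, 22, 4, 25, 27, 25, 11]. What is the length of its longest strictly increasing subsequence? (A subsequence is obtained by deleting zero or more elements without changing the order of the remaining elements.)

6

Let dp[i] be the longest increasing subsequence ending at position i. Then dp = [1, 1, 1, 2, 3, 4, 2, 5, 6, 5, 3].
The maximum is 6; one witness is 3, 11, 16, 22, 25, 27 at positions 3,4,5,6,8,9.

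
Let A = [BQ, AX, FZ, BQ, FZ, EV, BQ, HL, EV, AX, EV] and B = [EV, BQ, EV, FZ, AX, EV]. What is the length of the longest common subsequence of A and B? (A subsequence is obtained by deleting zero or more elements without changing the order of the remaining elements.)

Backtracking the LCS table gives one alignment: EV (A6,B1) → BQ (A7,B2) → EV (A9,B3) → AX (A10,B5) → EV (A11,B6).
So the longest common subsequence has length 5.

5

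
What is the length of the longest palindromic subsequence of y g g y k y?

One longest palindromic subsequence is yggy (positions 1,2,3,6); it reads the same forward and backward, and the interval DP gives dp[1][6] = 4.

4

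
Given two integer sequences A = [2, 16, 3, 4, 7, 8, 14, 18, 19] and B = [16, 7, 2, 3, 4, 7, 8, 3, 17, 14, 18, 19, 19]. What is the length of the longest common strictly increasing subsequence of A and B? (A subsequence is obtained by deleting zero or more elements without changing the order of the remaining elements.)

8

For each value that appears in both, track the longest common increasing run ending there.
The best achievable length is 8; one witness is 2, 3, 4, 7, 8, 14, 18, 19 (A-positions 1,3,4,5,6,7,8,9, B-positions 3,4,5,6,7,10,11,12).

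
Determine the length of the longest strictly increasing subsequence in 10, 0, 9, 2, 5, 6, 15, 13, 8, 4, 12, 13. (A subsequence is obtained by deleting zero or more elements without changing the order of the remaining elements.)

7

Scanning left to right, the best length ending at each element is: 10→1, 0→1, 9→2, 2→2, 5→3, 6→4, 15→5, 13→5, 8→5, 4→3, 12→6, 13→7.
So the longest increasing subsequence has length 7, e.g. 0, 2, 5, 6, 8, 12, 13.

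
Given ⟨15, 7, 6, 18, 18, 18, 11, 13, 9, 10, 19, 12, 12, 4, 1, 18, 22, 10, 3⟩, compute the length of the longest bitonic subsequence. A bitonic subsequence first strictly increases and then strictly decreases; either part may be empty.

8

Let inc[i] be the LIS ending at i and dec[i] the longest strictly decreasing subsequence starting at i. inc = [1, 1, 1, 2, 2, 2, 2, 3, 2, 3, 4, 4, 4, 1, 1, 5, 6, 3, 2], dec = [5, 4, 3, 5, 5, 5, 4, 4, 3, 3, 4, 3, 3, 2, 1, 3, 3, 2, 1].
max_i inc[i]+dec[i]−1 = 8, with one witness 7, 9, 10, 12, 18, 22, 10, 3.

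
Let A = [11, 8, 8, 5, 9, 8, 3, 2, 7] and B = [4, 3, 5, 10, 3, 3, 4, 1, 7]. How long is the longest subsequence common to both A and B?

3

Backtracking the LCS table gives one alignment: 5 (A4,B3) → 3 (A7,B6) → 7 (A9,B9).
So the longest common subsequence has length 3.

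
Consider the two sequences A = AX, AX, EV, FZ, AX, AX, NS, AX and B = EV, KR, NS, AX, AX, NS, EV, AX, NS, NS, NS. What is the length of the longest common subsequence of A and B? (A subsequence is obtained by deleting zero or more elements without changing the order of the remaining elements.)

5

Backtracking the LCS table gives one alignment: AX (A1,B4) → AX (A2,B5) → EV (A3,B7) → AX (A5,B8) → NS (A7,B11).
So the longest common subsequence has length 5.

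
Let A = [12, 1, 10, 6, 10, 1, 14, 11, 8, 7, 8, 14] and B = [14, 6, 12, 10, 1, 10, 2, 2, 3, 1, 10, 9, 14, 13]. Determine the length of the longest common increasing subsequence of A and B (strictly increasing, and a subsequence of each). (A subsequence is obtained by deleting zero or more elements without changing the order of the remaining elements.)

For each value that appears in both, track the longest common increasing run ending there.
The best achievable length is 3; one witness is 6, 10, 14 (A-positions 4,5,7, B-positions 2,4,13).

3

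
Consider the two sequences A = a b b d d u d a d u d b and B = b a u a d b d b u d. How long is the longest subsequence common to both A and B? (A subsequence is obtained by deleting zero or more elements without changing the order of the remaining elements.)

A longest common subsequence is auddud (length 6); the LCS DP confirms no longer common subsequence exists.

6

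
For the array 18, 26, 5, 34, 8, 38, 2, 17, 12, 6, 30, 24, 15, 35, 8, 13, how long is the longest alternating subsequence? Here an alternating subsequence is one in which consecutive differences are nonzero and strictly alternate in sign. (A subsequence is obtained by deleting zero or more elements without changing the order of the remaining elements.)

A longest alternating subsequence is 18, 26, 5, 34, 8, 38, 2, 17, 12, 30, 24, 35, 8, 13 (positions 1,2,3,4,5,6,7,8,9,11,12,14,15,16); its 13 consecutive differences strictly alternate in sign, and length 14 is optimal.

14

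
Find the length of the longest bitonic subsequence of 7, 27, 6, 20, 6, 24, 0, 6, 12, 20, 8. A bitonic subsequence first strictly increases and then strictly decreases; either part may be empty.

5

One longest bitonic subsequence is 7, 27, 24, 20, 8 (positions 1,2,6,10,11): it rises to 27 then falls. Length 5 is optimal.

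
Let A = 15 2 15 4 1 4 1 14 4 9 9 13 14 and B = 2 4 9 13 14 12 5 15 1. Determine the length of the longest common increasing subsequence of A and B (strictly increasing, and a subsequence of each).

5

A longest common strictly increasing subsequence is 2, 4, 9, 13, 14 (length 5); it appears in order in both A and B, and no longer such subsequence exists.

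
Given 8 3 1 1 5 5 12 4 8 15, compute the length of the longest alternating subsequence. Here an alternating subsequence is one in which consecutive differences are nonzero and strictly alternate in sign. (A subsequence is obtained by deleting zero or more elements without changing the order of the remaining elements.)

5

Track the best alternating length ending on an up-step vs a down-step at each position: up/down = 1/1, 1/2, 1/2, 1/2, 3/2, 3/2, 3/1, 3/4, 5/4, 5/1.
The maximum over both is 5; one such subsequence is 8, 3, 5, 4, 8.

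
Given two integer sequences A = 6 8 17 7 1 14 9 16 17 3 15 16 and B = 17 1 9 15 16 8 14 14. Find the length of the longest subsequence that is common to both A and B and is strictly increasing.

4

A longest common strictly increasing subsequence is 1, 9, 15, 16 (length 4); it appears in order in both A and B, and no longer such subsequence exists.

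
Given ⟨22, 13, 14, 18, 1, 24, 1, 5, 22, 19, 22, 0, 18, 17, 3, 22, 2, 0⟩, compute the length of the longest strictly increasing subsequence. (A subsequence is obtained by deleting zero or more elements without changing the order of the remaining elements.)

5

One longest increasing subsequence is 13, 14, 18, 19, 22 (positions 2,3,4,10,11), of length 5; no longer one exists.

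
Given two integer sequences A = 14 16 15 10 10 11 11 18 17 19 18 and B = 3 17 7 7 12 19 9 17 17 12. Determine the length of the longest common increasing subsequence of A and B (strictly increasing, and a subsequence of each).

2

A longest common strictly increasing subsequence is 17, 19 (length 2); it appears in order in both A and B, and no longer such subsequence exists.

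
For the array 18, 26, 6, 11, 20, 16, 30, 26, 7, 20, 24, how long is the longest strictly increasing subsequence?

One longest increasing subsequence is 6, 11, 16, 20, 24 (positions 3,4,6,10,11), of length 5; no longer one exists.

5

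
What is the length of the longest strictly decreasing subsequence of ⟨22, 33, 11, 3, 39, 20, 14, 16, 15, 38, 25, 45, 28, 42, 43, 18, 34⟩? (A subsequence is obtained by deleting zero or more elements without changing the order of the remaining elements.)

Let dp[i] be the longest decreasing subsequence ending at position i. Then dp = [1, 1, 2, 3, 1, 2, 3, 3, 4, 2, 3, 1, 3, 2, 2, 4, 3].
The maximum is 4; one witness is 22, 20, 16, 15 at positions 1,6,8,9.

4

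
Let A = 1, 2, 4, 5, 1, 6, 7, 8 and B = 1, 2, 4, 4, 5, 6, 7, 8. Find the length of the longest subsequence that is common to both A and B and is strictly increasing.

For each value that appears in both, track the longest common increasing run ending there.
The best achievable length is 7; one witness is 1, 2, 4, 5, 6, 7, 8 (A-positions 1,2,3,4,6,7,8, B-positions 1,2,3,5,6,7,8).

7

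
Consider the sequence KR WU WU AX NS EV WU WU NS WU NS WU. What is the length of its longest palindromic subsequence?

One longest palindromic subsequence is WU WU NS WU WU NS WU WU (positions 2,3,5,7,8,9,10,12); it reads the same forward and backward, and the interval DP gives dp[1][12] = 8.

8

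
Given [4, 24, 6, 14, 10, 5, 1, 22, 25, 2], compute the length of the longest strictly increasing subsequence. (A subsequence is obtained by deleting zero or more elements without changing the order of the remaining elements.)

5

Let dp[i] be the longest increasing subsequence ending at position i. Then dp = [1, 2, 2, 3, 3, 2, 1, 4, 5, 2].
The maximum is 5; one witness is 4, 6, 14, 22, 25 at positions 1,3,4,8,9.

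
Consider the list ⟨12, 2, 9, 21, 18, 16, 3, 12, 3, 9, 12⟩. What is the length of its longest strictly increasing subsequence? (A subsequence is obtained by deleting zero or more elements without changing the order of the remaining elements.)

4

Let dp[i] be the longest increasing subsequence ending at position i. Then dp = [1, 1, 2, 3, 3, 3, 2, 3, 2, 3, 4].
The maximum is 4; one witness is 2, 3, 9, 12 at positions 2,7,10,11.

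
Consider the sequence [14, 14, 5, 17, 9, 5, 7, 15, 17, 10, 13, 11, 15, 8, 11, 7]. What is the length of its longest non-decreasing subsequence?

6

Scanning left to right, the best length ending at each element is: 14→1, 14→2, 5→1, 17→3, 9→2, 5→2, 7→3, 15→4, 17→5, 10→4, 13→5, 11→5, 15→6, 8→4, 11→6, 7→4.
So the longest non-decreasing subsequence has length 6, e.g. 5, 5, 7, 10, 13, 15.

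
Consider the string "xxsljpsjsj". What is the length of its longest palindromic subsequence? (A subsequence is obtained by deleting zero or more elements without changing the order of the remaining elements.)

One longest palindromic subsequence is jsjsj (positions 5,7,8,9,10); it reads the same forward and backward, and the interval DP gives dp[1][10] = 5.

5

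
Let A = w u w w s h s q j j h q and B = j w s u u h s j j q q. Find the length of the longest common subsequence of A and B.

7

Backtracking the LCS table gives one alignment: w (A1,B2) → u (A2,B5) → h (A6,B6) → s (A7,B7) → j (A9,B8) → j (A10,B9) → q (A12,B11).
So the longest common subsequence has length 7.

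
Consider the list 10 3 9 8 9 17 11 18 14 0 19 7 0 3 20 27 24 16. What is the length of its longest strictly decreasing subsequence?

Scanning left to right, the best length ending at each element is: 10→1, 3→2, 9→2, 8→3, 9→2, 17→1, 11→2, 18→1, 14→2, 0→4, 19→1, 7→4, 0→5, 3→5, 20→1, 27→1, 24→2, 16→3.
So the longest decreasing subsequence has length 5, e.g. 10, 9, 8, 7, 0.

5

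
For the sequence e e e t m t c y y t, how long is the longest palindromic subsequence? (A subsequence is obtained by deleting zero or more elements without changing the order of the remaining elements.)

4

One longest palindromic subsequence is tyyt (positions 4,8,9,10); it reads the same forward and backward, and the interval DP gives dp[1][10] = 4.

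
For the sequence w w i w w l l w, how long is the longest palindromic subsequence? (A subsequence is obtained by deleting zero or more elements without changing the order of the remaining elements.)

One longest palindromic subsequence is wwwww (positions 1,2,4,5,8); it reads the same forward and backward, and the interval DP gives dp[1][8] = 5.

5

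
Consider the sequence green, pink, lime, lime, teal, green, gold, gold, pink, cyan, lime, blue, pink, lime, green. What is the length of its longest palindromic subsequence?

Using dp[i][j] = 2 + dp[i+1][j−1] if the ends match, else max(dp[i+1][j], dp[i][j−1]):
dp[1][15] = 8. A witness is green lime lime gold gold lime lime green at positions 1,3,4,7,8,11,14,15.

8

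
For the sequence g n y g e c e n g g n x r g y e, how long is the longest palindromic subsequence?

Using dp[i][j] = 2 + dp[i+1][j−1] if the ends match, else max(dp[i+1][j], dp[i][j−1]):
dp[1][16] = 9. A witness is gngecegng at positions 1,2,4,5,6,7,10,11,14.

9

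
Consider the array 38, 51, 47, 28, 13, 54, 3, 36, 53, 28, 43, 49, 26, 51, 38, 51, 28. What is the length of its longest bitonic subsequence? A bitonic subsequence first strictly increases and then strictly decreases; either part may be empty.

Let inc[i] be the LIS ending at i and dec[i] the longest strictly decreasing subsequence starting at i. inc = [1, 2, 2, 1, 1, 3, 1, 2, 3, 2, 3, 4, 2, 5, 3, 5, 3], dec = [4, 5, 4, 3, 2, 5, 1, 3, 4, 2, 3, 3, 1, 3, 2, 2, 1].
max_i inc[i]+dec[i]−1 = 7, with one witness 38, 51, 54, 53, 51, 38, 28.

7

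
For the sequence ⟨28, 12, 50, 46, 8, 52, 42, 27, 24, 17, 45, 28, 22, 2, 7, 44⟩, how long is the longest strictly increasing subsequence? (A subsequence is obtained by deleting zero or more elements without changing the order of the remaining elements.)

One longest increasing subsequence is 12, 27, 28, 44 (positions 2,8,12,16), of length 4; no longer one exists.

4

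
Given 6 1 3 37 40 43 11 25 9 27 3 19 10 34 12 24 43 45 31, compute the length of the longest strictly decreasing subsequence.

4

Scanning left to right, the best length ending at each element is: 6→1, 1→2, 3→2, 37→1, 40→1, 43→1, 11→2, 25→2, 9→3, 27→2, 3→4, 19→3, 10→4, 34→2, 12→4, 24→3, 43→1, 45→1, 31→3.
So the longest decreasing subsequence has length 4, e.g. 37, 11, 9, 3.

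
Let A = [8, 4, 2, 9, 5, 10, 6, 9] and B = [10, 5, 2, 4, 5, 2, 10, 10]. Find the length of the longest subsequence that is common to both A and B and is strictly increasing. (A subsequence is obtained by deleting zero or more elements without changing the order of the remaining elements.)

3

A longest common strictly increasing subsequence is 2, 5, 10 (length 3); it appears in order in both A and B, and no longer such subsequence exists.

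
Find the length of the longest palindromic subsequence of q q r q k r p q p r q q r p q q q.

13

One longest palindromic subsequence is qqrqrpqprqrqq (positions 1,2,3,4,6,7,8,9,10,12,13,16,17); it reads the same forward and backward, and the interval DP gives dp[1][17] = 13.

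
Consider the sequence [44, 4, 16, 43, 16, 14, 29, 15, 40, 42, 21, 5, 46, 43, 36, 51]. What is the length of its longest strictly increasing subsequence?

7

One longest increasing subsequence is 4, 16, 29, 40, 42, 46, 51 (positions 2,3,7,9,10,13,16), of length 7; no longer one exists.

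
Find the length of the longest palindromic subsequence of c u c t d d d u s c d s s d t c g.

9

One longest palindromic subsequence is ctdsssdtc (positions 3,4,5,9,12,13,14,15,16); it reads the same forward and backward, and the interval DP gives dp[1][17] = 9.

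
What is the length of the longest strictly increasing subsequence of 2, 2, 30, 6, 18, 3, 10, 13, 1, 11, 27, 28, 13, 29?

7

One longest increasing subsequence is 2, 6, 10, 13, 27, 28, 29 (positions 1,4,7,8,11,12,14), of length 7; no longer one exists.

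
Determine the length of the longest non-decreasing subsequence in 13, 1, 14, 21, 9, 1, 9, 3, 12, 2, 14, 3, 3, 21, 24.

Let dp[i] be the longest non-decreasing subsequence ending at position i. Then dp = [1, 1, 2, 3, 2, 2, 3, 3, 4, 3, 5, 4, 5, 6, 7].
The maximum is 7; one witness is 1, 9, 9, 12, 14, 21, 24 at positions 2,5,7,9,11,14,15.

7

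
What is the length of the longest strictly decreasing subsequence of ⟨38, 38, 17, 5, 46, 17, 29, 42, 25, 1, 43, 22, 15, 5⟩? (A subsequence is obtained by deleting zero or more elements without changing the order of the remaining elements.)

6

Scanning left to right, the best length ending at each element is: 38→1, 38→1, 17→2, 5→3, 46→1, 17→2, 29→2, 42→2, 25→3, 1→4, 43→2, 22→4, 15→5, 5→6.
So the longest decreasing subsequence has length 6, e.g. 38, 29, 25, 22, 15, 5.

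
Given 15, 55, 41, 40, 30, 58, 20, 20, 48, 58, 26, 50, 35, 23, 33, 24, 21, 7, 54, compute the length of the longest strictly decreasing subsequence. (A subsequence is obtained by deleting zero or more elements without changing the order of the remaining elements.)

8

Let dp[i] be the longest decreasing subsequence ending at position i. Then dp = [1, 1, 2, 3, 4, 1, 5, 5, 2, 1, 5, 2, 4, 6, 5, 6, 7, 8, 2].
The maximum is 8; one witness is 55, 41, 40, 30, 26, 23, 21, 7 at positions 2,3,4,5,11,14,17,18.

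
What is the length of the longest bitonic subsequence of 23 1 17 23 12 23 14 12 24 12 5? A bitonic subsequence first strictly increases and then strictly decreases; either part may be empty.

Let inc[i] be the LIS ending at i and dec[i] the longest strictly decreasing subsequence starting at i. inc = [1, 1, 2, 3, 2, 3, 3, 2, 4, 2, 2], dec = [5, 1, 4, 4, 2, 4, 3, 2, 3, 2, 1].
max_i inc[i]+dec[i]−1 = 6, with one witness 1, 17, 23, 14, 12, 5.

6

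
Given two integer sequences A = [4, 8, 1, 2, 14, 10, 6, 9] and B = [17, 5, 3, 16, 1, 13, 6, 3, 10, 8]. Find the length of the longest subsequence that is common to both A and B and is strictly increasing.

2

For each value that appears in both, track the longest common increasing run ending there.
The best achievable length is 2; one witness is 1, 6 (A-positions 3,7, B-positions 5,7).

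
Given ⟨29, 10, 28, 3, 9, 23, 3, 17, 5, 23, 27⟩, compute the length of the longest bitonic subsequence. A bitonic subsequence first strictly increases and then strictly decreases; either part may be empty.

One longest bitonic subsequence is 29, 28, 23, 17, 5 (positions 1,3,6,8,9): it rises to 29 then falls. Length 5 is optimal.

5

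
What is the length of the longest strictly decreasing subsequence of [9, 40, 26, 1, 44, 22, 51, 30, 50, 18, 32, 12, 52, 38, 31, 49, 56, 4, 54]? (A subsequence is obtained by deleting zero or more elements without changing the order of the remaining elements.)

6

Let dp[i] be the longest decreasing subsequence ending at position i. Then dp = [1, 1, 2, 3, 1, 3, 1, 2, 2, 4, 3, 5, 1, 3, 4, 3, 1, 6, 2].
The maximum is 6; one witness is 40, 26, 22, 18, 12, 4 at positions 2,3,6,10,12,18.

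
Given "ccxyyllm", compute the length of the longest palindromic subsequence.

One longest palindromic subsequence is ll (positions 6,7); it reads the same forward and backward, and the interval DP gives dp[1][8] = 2.

2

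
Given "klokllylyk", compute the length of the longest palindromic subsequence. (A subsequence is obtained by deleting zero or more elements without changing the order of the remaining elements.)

6

One longest palindromic subsequence is kllllk (positions 1,2,5,6,8,10); it reads the same forward and backward, and the interval DP gives dp[1][10] = 6.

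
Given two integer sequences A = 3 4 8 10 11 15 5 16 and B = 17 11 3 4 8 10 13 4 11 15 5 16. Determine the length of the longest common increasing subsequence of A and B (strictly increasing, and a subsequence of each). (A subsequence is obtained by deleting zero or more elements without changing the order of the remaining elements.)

For each value that appears in both, track the longest common increasing run ending there.
The best achievable length is 7; one witness is 3, 4, 8, 10, 11, 15, 16 (A-positions 1,2,3,4,5,6,8, B-positions 3,4,5,6,9,10,12).

7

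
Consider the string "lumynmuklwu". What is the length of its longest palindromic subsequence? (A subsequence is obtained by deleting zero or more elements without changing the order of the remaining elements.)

Using dp[i][j] = 2 + dp[i+1][j−1] if the ends match, else max(dp[i+1][j], dp[i][j−1]):
dp[1][11] = 7. A witness is lumnmul at positions 1,2,3,5,6,7,9.

7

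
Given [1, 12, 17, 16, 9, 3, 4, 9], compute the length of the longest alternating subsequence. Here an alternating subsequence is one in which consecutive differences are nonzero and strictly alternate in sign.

4

Track the best alternating length ending on an up-step vs a down-step at each position: up/down = 1/1, 2/1, 2/1, 2/3, 2/3, 2/3, 4/3, 4/3.
The maximum over both is 4; one such subsequence is 1, 12, 3, 4.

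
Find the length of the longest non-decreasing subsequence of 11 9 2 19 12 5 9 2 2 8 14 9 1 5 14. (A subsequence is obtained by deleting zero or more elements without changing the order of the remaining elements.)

Let dp[i] be the longest non-decreasing subsequence ending at position i. Then dp = [1, 1, 1, 2, 2, 2, 3, 2, 3, 4, 5, 5, 1, 4, 6].
The maximum is 6; one witness is 2, 2, 2, 8, 14, 14 at positions 3,8,9,10,11,15.

6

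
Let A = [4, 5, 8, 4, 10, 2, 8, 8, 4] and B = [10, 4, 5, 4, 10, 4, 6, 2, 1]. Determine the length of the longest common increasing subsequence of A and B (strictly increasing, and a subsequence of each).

3

For each value that appears in both, track the longest common increasing run ending there.
The best achievable length is 3; one witness is 4, 5, 10 (A-positions 1,2,5, B-positions 2,3,5).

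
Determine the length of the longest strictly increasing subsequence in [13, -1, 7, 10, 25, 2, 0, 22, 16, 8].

Scanning left to right, the best length ending at each element is: 13→1, -1→1, 7→2, 10→3, 25→4, 2→2, 0→2, 22→4, 16→4, 8→3.
So the longest increasing subsequence has length 4, e.g. -1, 7, 10, 25.

4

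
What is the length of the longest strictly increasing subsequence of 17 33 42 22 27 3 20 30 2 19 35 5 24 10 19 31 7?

5

Let dp[i] be the longest increasing subsequence ending at position i. Then dp = [1, 2, 3, 2, 3, 1, 2, 4, 1, 2, 5, 2, 3, 3, 4, 5, 3].
The maximum is 5; one witness is 17, 22, 27, 30, 35 at positions 1,4,5,8,11.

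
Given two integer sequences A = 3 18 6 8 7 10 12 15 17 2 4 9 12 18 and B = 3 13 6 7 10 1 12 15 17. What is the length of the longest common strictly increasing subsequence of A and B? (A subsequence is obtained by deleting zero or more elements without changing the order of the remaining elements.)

A longest common strictly increasing subsequence is 3, 6, 7, 10, 12, 15, 17 (length 7); it appears in order in both A and B, and no longer such subsequence exists.

7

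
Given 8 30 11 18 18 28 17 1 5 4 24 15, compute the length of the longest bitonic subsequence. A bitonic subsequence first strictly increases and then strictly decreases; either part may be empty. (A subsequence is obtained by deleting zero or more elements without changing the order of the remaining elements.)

One longest bitonic subsequence is 8, 11, 18, 28, 17, 5, 4 (positions 1,3,4,6,7,9,10): it rises to 28 then falls. Length 7 is optimal.

7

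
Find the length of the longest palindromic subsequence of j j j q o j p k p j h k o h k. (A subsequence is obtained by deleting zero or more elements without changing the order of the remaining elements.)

One longest palindromic subsequence is ojpkpjo (positions 5,6,7,8,9,10,13); it reads the same forward and backward, and the interval DP gives dp[1][15] = 7.

7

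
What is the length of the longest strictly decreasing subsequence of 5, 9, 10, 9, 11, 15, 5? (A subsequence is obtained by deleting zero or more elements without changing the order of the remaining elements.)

3

Scanning left to right, the best length ending at each element is: 5→1, 9→1, 10→1, 9→2, 11→1, 15→1, 5→3.
So the longest decreasing subsequence has length 3, e.g. 10, 9, 5.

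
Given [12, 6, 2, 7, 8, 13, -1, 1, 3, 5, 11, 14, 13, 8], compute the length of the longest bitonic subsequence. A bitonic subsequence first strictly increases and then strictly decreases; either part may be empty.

8

One longest bitonic subsequence is -1, 1, 3, 5, 11, 14, 13, 8 (positions 7,8,9,10,11,12,13,14): it rises to 14 then falls. Length 8 is optimal.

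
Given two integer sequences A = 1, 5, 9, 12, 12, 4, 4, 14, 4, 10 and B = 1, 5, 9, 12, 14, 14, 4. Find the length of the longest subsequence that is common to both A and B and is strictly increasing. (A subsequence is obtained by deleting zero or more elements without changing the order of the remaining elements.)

For each value that appears in both, track the longest common increasing run ending there.
The best achievable length is 5; one witness is 1, 5, 9, 12, 14 (A-positions 1,2,3,4,8, B-positions 1,2,3,4,5).

5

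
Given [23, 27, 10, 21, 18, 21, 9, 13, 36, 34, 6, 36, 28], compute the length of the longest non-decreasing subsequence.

One longest non-decreasing subsequence is 10, 21, 21, 36, 36 (positions 3,4,6,9,12), of length 5; no longer one exists.

5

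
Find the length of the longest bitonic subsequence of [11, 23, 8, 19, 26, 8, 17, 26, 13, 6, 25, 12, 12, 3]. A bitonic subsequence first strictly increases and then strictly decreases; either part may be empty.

Let inc[i] be the LIS ending at i and dec[i] the longest strictly decreasing subsequence starting at i. inc = [1, 2, 1, 2, 3, 1, 2, 3, 2, 1, 3, 2, 2, 1], dec = [4, 6, 3, 5, 5, 3, 4, 4, 3, 2, 3, 2, 2, 1].
max_i inc[i]+dec[i]−1 = 7, with one witness 11, 23, 19, 17, 13, 12, 3.

7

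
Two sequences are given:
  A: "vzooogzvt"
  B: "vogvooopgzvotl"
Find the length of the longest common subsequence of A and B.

A longest common subsequence is vooogzvt (length 8); the LCS DP confirms no longer common subsequence exists.

8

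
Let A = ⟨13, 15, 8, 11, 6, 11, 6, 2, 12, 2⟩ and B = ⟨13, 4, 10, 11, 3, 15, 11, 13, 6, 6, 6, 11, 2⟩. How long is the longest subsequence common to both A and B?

A longest common subsequence is 13, 15, 11, 6, 11, 2 (length 6); the LCS DP confirms no longer common subsequence exists.

6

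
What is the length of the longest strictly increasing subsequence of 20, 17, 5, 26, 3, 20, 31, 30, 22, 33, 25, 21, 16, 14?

Scanning left to right, the best length ending at each element is: 20→1, 17→1, 5→1, 26→2, 3→1, 20→2, 31→3, 30→3, 22→3, 33→4, 25→4, 21→3, 16→2, 14→2.
So the longest increasing subsequence has length 4, e.g. 20, 26, 31, 33.

4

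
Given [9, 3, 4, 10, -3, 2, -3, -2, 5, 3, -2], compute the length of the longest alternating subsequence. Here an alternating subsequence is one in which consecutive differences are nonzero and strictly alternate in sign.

Track the best alternating length ending on an up-step vs a down-step at each position: up/down = 1/1, 1/2, 3/2, 3/1, 1/4, 5/4, 1/6, 7/6, 7/4, 7/8, 7/8.
The maximum over both is 8; one such subsequence is 9, 3, 4, -3, 2, -3, 5, 3.

8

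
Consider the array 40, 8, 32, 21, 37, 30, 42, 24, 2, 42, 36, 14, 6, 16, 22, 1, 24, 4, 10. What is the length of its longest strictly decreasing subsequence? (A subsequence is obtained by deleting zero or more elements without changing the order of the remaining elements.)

7

Scanning left to right, the best length ending at each element is: 40→1, 8→2, 32→2, 21→3, 37→2, 30→3, 42→1, 24→4, 2→5, 42→1, 36→3, 14→5, 6→6, 16→5, 22→5, 1→7, 24→4, 4→7, 10→6.
So the longest decreasing subsequence has length 7, e.g. 40, 32, 30, 24, 14, 6, 1.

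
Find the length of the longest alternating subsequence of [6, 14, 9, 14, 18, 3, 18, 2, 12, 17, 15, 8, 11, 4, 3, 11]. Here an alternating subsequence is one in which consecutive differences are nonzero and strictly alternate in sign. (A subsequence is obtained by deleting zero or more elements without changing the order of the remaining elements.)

Track the best alternating length ending on an up-step vs a down-step at each position: up/down = 1/1, 2/1, 2/3, 4/1, 4/1, 1/5, 6/1, 1/7, 8/7, 8/7, 8/9, 8/9, 10/9, 8/11, 8/11, 12/9.
The maximum over both is 12; one such subsequence is 6, 14, 9, 14, 3, 18, 2, 12, 8, 11, 4, 11.

12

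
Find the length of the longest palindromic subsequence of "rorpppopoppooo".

One longest palindromic subsequence is oppopoppo (positions 2,5,6,7,8,9,10,11,14); it reads the same forward and backward, and the interval DP gives dp[1][14] = 9.

9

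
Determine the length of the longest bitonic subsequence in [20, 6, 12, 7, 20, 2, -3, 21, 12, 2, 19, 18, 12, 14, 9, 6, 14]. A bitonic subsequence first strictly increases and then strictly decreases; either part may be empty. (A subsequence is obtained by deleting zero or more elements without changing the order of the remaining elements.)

One longest bitonic subsequence is 6, 12, 20, 21, 19, 18, 14, 9, 6 (positions 2,3,5,8,11,12,14,15,16): it rises to 21 then falls. Length 9 is optimal.

9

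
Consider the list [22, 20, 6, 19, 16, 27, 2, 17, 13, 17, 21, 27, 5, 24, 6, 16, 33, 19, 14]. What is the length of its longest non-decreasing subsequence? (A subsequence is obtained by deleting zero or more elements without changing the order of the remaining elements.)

7

Scanning left to right, the best length ending at each element is: 22→1, 20→1, 6→1, 19→2, 16→2, 27→3, 2→1, 17→3, 13→2, 17→4, 21→5, 27→6, 5→2, 24→6, 6→3, 16→4, 33→7, 19→5, 14→4.
So the longest non-decreasing subsequence has length 7, e.g. 6, 16, 17, 17, 21, 27, 33.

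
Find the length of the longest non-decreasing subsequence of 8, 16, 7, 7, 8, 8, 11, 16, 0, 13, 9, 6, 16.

7

Scanning left to right, the best length ending at each element is: 8→1, 16→2, 7→1, 7→2, 8→3, 8→4, 11→5, 16→6, 0→1, 13→6, 9→5, 6→2, 16→7.
So the longest non-decreasing subsequence has length 7, e.g. 7, 7, 8, 8, 11, 16, 16.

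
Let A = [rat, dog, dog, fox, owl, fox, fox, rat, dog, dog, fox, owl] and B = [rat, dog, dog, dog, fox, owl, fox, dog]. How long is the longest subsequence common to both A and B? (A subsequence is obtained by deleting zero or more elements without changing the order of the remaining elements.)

A longest common subsequence is rat, dog, dog, fox, owl, fox, dog (length 7); the LCS DP confirms no longer common subsequence exists.

7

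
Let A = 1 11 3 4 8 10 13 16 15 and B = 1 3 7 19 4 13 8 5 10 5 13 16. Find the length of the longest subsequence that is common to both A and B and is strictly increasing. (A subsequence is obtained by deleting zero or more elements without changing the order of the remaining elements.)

For each value that appears in both, track the longest common increasing run ending there.
The best achievable length is 7; one witness is 1, 3, 4, 8, 10, 13, 16 (A-positions 1,3,4,5,6,7,8, B-positions 1,2,5,7,9,11,12).

7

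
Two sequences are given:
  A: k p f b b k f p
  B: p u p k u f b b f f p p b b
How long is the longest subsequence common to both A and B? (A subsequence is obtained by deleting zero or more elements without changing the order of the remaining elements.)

Backtracking the LCS table gives one alignment: k (A1,B4) → f (A3,B6) → b (A4,B7) → b (A5,B8) → f (A7,B10) → p (A8,B12).
So the longest common subsequence has length 6.

6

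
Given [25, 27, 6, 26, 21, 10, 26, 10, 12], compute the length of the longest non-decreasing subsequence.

One longest non-decreasing subsequence is 6, 10, 10, 12 (positions 3,6,8,9), of length 4; no longer one exists.

4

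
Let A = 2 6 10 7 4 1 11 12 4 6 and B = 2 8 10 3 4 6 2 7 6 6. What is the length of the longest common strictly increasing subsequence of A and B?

3

A longest common strictly increasing subsequence is 2, 4, 6 (length 3); it appears in order in both A and B, and no longer such subsequence exists.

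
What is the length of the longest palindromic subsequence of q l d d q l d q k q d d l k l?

One longest palindromic subsequence is lldqkqdll (positions 2,6,7,8,9,10,12,13,15); it reads the same forward and backward, and the interval DP gives dp[1][15] = 9.

9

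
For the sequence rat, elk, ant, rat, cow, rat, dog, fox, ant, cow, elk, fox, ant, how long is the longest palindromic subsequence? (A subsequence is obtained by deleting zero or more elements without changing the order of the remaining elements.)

One longest palindromic subsequence is elk ant rat cow rat ant elk (positions 2,3,4,5,6,9,11); it reads the same forward and backward, and the interval DP gives dp[1][13] = 7.

7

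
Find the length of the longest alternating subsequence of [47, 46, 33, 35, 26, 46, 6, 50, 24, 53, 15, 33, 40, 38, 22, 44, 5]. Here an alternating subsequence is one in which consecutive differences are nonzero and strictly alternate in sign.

Track the best alternating length ending on an up-step vs a down-step at each position: up/down = 1/1, 1/2, 1/2, 3/2, 1/4, 5/2, 1/6, 7/1, 7/8, 9/1, 7/10, 11/10, 11/10, 11/12, 11/12, 13/10, 1/14.
The maximum over both is 14; one such subsequence is 47, 33, 35, 26, 46, 6, 50, 24, 53, 15, 40, 38, 44, 5.

14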